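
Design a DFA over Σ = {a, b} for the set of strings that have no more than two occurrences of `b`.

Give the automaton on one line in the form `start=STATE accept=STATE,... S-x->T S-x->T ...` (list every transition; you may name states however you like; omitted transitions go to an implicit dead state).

Only the number of `b`s matters, and only up to 3. Make a chain s0 → s1 → s2 → s3 advanced by each `b` (with s3 absorbing); every other symbol self-loops. The accepting set is {s0, s1, s2}.
4 states suffice.
        a   b  
>* s0   s0  s1 
 * s1   s1  s2 
 * s2   s2  s3 
   s3   s3  s3 
(> = start, * = accepting)

start=s0 accept=s0,s1,s2 s0-a->s0 s0-b->s1 s1-a->s1 s1-b->s2 s2-a->s2 s2-b->s3 s3-a->s3 s3-b->s3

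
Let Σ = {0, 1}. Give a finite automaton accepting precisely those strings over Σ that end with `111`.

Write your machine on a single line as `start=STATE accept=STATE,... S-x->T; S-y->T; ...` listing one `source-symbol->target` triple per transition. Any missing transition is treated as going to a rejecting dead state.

Let each state record the length of the longest suffix of the input read so far that is also a prefix of `111`. q1 means the last symbol is `1`; q2 means the last 2 symbols are `11`; q3 means the last 3 symbols are `111`. Accept only at q3, where the string currently ends in `111`.
4 states suffice.
        0   1  
>  q0   q0  q1 
   q1   q0  q2 
   q2   q0  q3 
 * q3   q0  q3 
(> = start, * = accepting)

start=q0; accept=q3; q0-0->q0; q0-1->q1; q1-0->q0; q1-1->q2; q2-0->q0; q2-1->q3; q3-0->q0; q3-1->q3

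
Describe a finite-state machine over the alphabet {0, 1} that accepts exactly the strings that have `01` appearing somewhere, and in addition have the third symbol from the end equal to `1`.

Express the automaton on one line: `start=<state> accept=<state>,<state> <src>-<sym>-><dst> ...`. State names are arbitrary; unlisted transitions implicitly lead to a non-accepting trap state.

Handle the two conditions separately and then intersect. One (3 states) tracks whether and how much of `01` has been seen; the other (15 states) tracks the last 3 symbols read. Each combined state is a pair, one component from each; accept when both components accept. After merging equivalent states the machine shrinks.
An 11-state machine:
       0  1 
>  A   B  C 
   B   B  D 
   C   E  C 
   D   F  G 
   E   B  H 
   F   I  H 
   G   J  K 
 * H   F  G 
 * I   B  D 
 * J   I  H 
 * K   J  K 
(> = start, * = accepting)

start=A accept=H,I,J,K A-0->B A-1->C B-0->B B-1->D C-0->E C-1->C D-0->F D-1->G E-0->B E-1->H F-0->I F-1->H G-0->J G-1->K H-0->F H-1->G I-0->B I-1->D J-0->I J-1->H K-0->J K-1->K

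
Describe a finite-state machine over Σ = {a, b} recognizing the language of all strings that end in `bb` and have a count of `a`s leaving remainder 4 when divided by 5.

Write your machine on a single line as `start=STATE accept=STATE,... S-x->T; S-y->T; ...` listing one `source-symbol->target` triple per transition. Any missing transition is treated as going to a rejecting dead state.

start=s0; accept=s6; s0-a->s1; s0-b->s0; s1-a->s2; s1-b->s1; s2-a->s3; s2-b->s2; s3-a->s4; s3-b->s3; s4-a->s0; s4-b->s5; s5-a->s0; s5-b->s6; s6-a->s0; s6-b->s6

Run two small machines in parallel and take their product. One (3 states) tracks how much of the suffix `bb` has currently been matched; the other (5 states) tracks the count of `a`s modulo 5. Each combined state is a pair, one component from each; accept when both components accept. Minimizing collapses redundant product states.
A 7-state machine:
        a   b  
>  s0   s1  s0 
   s1   s2  s1 
   s2   s3  s2 
   s3   s4  s3 
   s4   s0  s5 
   s5   s0  s6 
 * s6   s0  s6 
(> = start, * = accepting)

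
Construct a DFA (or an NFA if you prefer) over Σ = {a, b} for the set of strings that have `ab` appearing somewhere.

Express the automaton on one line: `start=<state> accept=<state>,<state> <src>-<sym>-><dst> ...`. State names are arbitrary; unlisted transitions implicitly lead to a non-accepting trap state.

start=s0 accept=s2 s0-a->s1 s0-b->s0 s1-a->s1 s1-b->s2 s2-a->s2 s2-b->s2

States s0..s1 record the length of the longest prefix of `ab` that matches the current input suffix. Reaching s2 means `ab` has been seen, and we stay there forever. Accept from s2.
3 states suffice.
        a   b  
>  s0   s1  s0 
   s1   s1  s2 
 * s2   s2  s2 
(> = start, * = accepting)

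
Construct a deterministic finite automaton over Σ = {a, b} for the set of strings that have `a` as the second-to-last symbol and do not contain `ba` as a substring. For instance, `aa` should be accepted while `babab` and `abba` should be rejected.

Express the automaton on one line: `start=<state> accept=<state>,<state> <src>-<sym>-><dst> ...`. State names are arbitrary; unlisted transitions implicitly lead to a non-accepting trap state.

Handle the two conditions separately and then intersect. The first has 7 states tracking the last 2 symbols read; the second has 3 states tracking partial matches of the forbidden pattern `ba`. A product state is a pair (one from each), accepting exactly when both do. Minimizing collapses redundant product states.
        a   b  
>  q0   q1  q2 
   q1   q3  q4 
   q2   q2  q2 
 * q3   q3  q4 
 * q4   q2  q2 
(> = start, * = accepting)

start=q0 accept=q3,q4 q0-a->q1 q0-b->q2 q1-a->q3 q1-b->q4 q2-a->q2 q2-b->q2 q3-a->q3 q3-b->q4 q4-a->q2 q4-b->q2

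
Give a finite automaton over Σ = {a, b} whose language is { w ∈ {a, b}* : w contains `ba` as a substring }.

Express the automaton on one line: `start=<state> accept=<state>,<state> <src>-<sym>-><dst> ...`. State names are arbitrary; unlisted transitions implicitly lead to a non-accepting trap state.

start=s0 accept=s2 s0-a->s0 s0-b->s1 s1-a->s2 s1-b->s1 s2-a->s2 s2-b->s2

States s0..s1 record the length of the longest prefix of `ba` that matches the current input suffix. Reaching s2 means `ba` has been seen, and we stay there forever. Accept from s2.
A 3-state machine:
        a   b  
>  s0   s0  s1 
   s1   s2  s1 
 * s2   s2  s2 
(> = start, * = accepting)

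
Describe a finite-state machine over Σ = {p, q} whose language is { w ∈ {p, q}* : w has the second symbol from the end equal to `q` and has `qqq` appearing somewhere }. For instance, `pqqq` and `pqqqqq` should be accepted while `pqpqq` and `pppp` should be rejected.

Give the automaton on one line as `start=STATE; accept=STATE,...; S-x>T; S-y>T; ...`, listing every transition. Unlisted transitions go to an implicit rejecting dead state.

start=s0; accept=s3,s4; s0-p>s0; s0-q>s1; s1-p>s0; s1-q>s2; s2-p>s0; s2-q>s3; s3-p>s4; s3-q>s3; s4-p>s5; s4-q>s6; s5-p>s5; s5-q>s6; s6-p>s4; s6-q>s3

Run two small machines in parallel and take their product. The first has 7 states tracking the last 2 symbols read; the second has 4 states tracking whether and how much of `qqq` has been seen. A product state is a pair (one from each), accepting exactly when both do. Minimizing collapses redundant product states.
        p   q  
>  s0   s0  s1 
   s1   s0  s2 
   s2   s0  s3 
 * s3   s4  s3 
 * s4   s5  s6 
   s5   s5  s6 
   s6   s4  s3 
(> = start, * = accepting)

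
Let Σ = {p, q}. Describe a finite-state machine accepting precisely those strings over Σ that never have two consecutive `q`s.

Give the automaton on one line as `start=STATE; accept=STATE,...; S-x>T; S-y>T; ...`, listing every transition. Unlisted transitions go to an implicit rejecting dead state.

start=S0; accept=S0,S1; S0-p>S0; S0-q>S1; S1-p>S0; S1-q>S2; S2-p>S2; S2-q>S2

This is the complement of 'contains `qq`'. Use the same substring-matching states — S0 through S2 holding how much of `qq` has just been matched — but flip the accepting set: everything except the trap S2 accepts.
        p   q  
>* S0   S0  S1 
 * S1   S0  S2 
   S2   S2  S2 
(> = start, * = accepting)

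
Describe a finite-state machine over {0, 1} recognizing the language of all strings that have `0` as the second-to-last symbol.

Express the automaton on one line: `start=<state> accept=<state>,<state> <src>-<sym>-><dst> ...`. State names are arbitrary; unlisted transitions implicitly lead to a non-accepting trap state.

Because acceptance depends on a position counted from the end, the machine has to buffer the most recent 2 symbols. Make each state the string of the last up-to-2 symbols read; on input `x` shift the window left and append `x`. Accept when the buffered window has length 2 and begins with `0`.
With 7 states:
        0   1  
>  S0   S1  S2 
   S1   S3  S4 
   S2   S5  S6 
 * S3   S3  S4 
 * S4   S5  S6 
   S5   S3  S4 
   S6   S5  S6 
(> = start, * = accepting)

start=S0 accept=S3,S4 S0-0->S1 S0-1->S2 S1-0->S3 S1-1->S4 S2-0->S5 S2-1->S6 S3-0->S3 S3-1->S4 S4-0->S5 S4-1->S6 S5-0->S3 S5-1->S4 S6-0->S5 S6-1->S6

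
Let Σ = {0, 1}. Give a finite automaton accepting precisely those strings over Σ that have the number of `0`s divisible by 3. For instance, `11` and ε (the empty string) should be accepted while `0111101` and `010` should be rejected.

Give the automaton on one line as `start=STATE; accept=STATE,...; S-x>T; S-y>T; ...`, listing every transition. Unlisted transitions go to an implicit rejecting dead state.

start=q0; accept=q0; q0-0>q1; q0-1>q0; q1-0>q2; q1-1>q1; q2-0>q0; q2-1>q2

Keep the running count of `0`s modulo 3: each `0` advances along the cycle q0 → q1 → q2 → q0 while other symbols loop. Accept at q0.
A 3-state machine:
        0   1  
>* q0   q1  q0 
   q1   q2  q1 
   q2   q0  q2 
(> = start, * = accepting)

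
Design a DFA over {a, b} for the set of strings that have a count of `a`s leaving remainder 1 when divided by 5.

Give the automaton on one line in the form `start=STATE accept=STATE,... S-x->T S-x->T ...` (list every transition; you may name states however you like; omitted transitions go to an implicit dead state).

start=q0 accept=q1 q0-a->q1 q0-b->q0 q1-a->q2 q1-b->q1 q2-a->q3 q2-b->q2 q3-a->q4 q3-b->q3 q4-a->q0 q4-b->q4

Keep the running count of `a`s modulo 5: each `a` advances along the cycle q0 → q1 → q2 → q3 → q4 → q0 while other symbols loop. Accept at q1.
5 states suffice.
        a   b  
>  q0   q1  q0 
 * q1   q2  q1 
   q2   q3  q2 
   q3   q4  q3 
   q4   q0  q4 
(> = start, * = accepting)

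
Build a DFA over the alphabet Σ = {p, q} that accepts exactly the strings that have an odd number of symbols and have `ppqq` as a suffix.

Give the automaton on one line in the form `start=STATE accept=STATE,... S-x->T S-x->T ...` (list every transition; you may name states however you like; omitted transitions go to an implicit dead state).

start=s0 accept=s5 s0-p->s1 s0-q->s1 s1-p->s2 s1-q->s0 s2-p->s3 s2-q->s1 s3-p->s2 s3-q->s4 s4-p->s1 s4-q->s5 s5-p->s2 s5-q->s0

Build one automaton per condition and run them in lockstep. The first has 2 states tracking the input length modulo 2; the second has 5 states tracking how much of the suffix `ppqq` has currently been matched. A product state is a pair (one from each), accepting exactly when both do. Equivalent product states are then merged.
6 states suffice.
        p   q  
>  s0   s1  s1 
   s1   s2  s0 
   s2   s3  s1 
   s3   s2  s4 
   s4   s1  s5 
 * s5   s2  s0 
(> = start, * = accepting)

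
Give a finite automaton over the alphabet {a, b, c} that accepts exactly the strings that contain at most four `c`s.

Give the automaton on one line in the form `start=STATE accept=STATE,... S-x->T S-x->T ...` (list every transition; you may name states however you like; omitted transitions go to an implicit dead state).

start=S0 accept=S0,S1,S2,S3,S4 S0-a->S0 S0-b->S0 S0-c->S1 S1-a->S1 S1-b->S1 S1-c->S2 S2-a->S2 S2-b->S2 S2-c->S3 S3-a->S3 S3-b->S3 S3-c->S4 S4-a->S4 S4-b->S4 S4-c->S5 S5-a->S5 S5-b->S5 S5-c->S5

Only the number of `c`s matters, and only up to 5. Make a chain S0 → S1 → S2 → S3 → S4 → S5 advanced by each `c` (with S5 absorbing); every other symbol self-loops. The accepting set is {S0, S1, S2, S3, S4}.
        a   b   c  
>* S0   S0  S0  S1 
 * S1   S1  S1  S2 
 * S2   S2  S2  S3 
 * S3   S3  S3  S4 
 * S4   S4  S4  S5 
   S5   S5  S5  S5 
(> = start, * = accepting)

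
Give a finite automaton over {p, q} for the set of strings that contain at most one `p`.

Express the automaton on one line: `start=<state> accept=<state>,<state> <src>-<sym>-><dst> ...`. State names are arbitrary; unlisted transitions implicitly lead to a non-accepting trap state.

Only the number of `p`s matters, and only up to 2. Make a chain s0 → s1 → s2 advanced by each `p` (with s2 absorbing); every other symbol self-loops. The accepting set is {s0, s1}.
        p   q  
>* s0   s1  s0 
 * s1   s2  s1 
   s2   s2  s2 
(> = start, * = accepting)

start=s0 accept=s0,s1 s0-p->s1 s0-q->s0 s1-p->s2 s1-q->s1 s2-p->s2 s2-q->s2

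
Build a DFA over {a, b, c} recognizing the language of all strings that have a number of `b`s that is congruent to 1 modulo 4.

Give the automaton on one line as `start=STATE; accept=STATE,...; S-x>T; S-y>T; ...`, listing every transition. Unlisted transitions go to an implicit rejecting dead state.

start=s0; accept=s1; s0-a>s0; s0-b>s1; s0-c>s0; s1-a>s1; s1-b>s2; s1-c>s1; s2-a>s2; s2-b>s3; s2-c>s2; s3-a>s3; s3-b>s0; s3-c>s3

The only thing that matters is how many `b`s have appeared, reduced mod 4. Use one state per residue: s0 for 0, …, s3 for 3. Reading `b` moves to the next residue; anything else stays put. s1 is accepting.
With 4 states:
        a   b   c  
>  s0   s0  s1  s0 
 * s1   s1  s2  s1 
   s2   s2  s3  s2 
   s3   s3  s0  s3 
(> = start, * = accepting)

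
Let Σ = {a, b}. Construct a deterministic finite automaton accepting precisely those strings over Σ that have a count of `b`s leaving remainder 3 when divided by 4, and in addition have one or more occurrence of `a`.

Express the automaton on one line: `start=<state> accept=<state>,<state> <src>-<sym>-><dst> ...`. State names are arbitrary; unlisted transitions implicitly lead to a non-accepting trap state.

Build one automaton per condition and run them in lockstep. The first has 4 states tracking the count of `b`s modulo 4; the second has 3 states tracking the count of `a`s, saturating at 2. A product state is a pair (one from each), accepting exactly when both do. Minimizing collapses redundant product states.
With 8 states:
        a   b  
>  s0   s1  s2 
   s1   s1  s3 
   s2   s3  s4 
   s3   s3  s5 
   s4   s5  s6 
   s5   s5  s7 
   s6   s7  s0 
 * s7   s7  s1 
(> = start, * = accepting)

start=s0 accept=s7 s0-a->s1 s0-b->s2 s1-a->s1 s1-b->s3 s2-a->s3 s2-b->s4 s3-a->s3 s3-b->s5 s4-a->s5 s4-b->s6 s5-a->s5 s5-b->s7 s6-a->s7 s6-b->s0 s7-a->s7 s7-b->s1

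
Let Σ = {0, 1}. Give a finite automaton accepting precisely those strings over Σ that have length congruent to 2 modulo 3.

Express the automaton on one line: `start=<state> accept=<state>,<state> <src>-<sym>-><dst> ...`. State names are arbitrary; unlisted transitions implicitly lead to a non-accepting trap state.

Count input length modulo 3: every symbol advances one step around the cycle q0 → q1 → q2 → q0. Accept at q2.
3 states suffice.
        0   1  
>  q0   q1  q1 
   q1   q2  q2 
 * q2   q0  q0 
(> = start, * = accepting)

start=q0 accept=q2 q0-0->q1 q0-1->q1 q1-0->q2 q1-1->q2 q2-0->q0 q2-1->q0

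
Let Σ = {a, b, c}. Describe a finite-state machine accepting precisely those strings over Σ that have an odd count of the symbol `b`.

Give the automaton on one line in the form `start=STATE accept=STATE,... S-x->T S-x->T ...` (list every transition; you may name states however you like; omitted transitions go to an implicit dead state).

The only thing that matters is how many `b`s have appeared, reduced mod 2. Use one state per residue: q0 for 0, …, q1 for 1. Reading `b` moves to the next residue; anything else stays put. q1 is accepting.
        a   b   c  
>  q0   q0  q1  q0 
 * q1   q1  q0  q1 
(> = start, * = accepting)

start=q0 accept=q1 q0-a->q0 q0-b->q1 q0-c->q0 q1-a->q1 q1-b->q0 q1-c->q1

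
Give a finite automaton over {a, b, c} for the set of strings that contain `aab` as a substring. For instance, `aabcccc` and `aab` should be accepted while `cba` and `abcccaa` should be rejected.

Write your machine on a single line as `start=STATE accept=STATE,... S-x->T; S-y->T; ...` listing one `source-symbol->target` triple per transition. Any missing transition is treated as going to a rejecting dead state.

States q0..q2 record the length of the longest prefix of `aab` that matches the current input suffix. Reaching q3 means `aab` has been seen, and we stay there forever. Accept from q3.
A 4-state machine:
        a   b   c  
>  q0   q1  q0  q0 
   q1   q2  q0  q0 
   q2   q2  q3  q0 
 * q3   q3  q3  q3 
(> = start, * = accepting)

start=q0; accept=q3; q0-a->q1; q0-b->q0; q0-c->q0; q1-a->q2; q1-b->q0; q1-c->q0; q2-a->q2; q2-b->q3; q2-c->q0; q3-a->q3; q3-b->q3; q3-c->q3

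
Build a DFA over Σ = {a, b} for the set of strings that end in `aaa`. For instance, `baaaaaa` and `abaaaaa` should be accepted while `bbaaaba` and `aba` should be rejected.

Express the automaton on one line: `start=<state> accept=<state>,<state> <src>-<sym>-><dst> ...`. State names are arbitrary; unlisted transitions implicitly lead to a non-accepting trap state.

Remember how much of `aaa` the current input suffix matches. State q0 means no match yet; q1 means the last symbol is `a`; q2 means the last 2 symbols are `aa`; q3 means the last 3 symbols are `aaa`. Only q3 accepts. On a mismatch, fall back to the longest proper suffix that is still a prefix of `aaa`.
A 4-state machine:
        a   b  
>  q0   q1  q0 
   q1   q2  q0 
   q2   q3  q0 
 * q3   q3  q0 
(> = start, * = accepting)

start=q0 accept=q3 q0-a->q1 q0-b->q0 q1-a->q2 q1-b->q0 q2-a->q3 q2-b->q0 q3-a->q3 q3-b->q0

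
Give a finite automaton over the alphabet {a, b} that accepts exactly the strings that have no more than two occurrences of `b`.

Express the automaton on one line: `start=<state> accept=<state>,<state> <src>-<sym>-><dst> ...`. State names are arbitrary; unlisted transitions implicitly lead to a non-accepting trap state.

Only the number of `b`s matters, and only up to 3. Make a chain q0 → q1 → q2 → q3 advanced by each `b` (with q3 absorbing); every other symbol self-loops. The accepting set is {q0, q1, q2}.
With 4 states:
        a   b  
>* q0   q0  q1 
 * q1   q1  q2 
 * q2   q2  q3 
   q3   q3  q3 
(> = start, * = accepting)

start=q0 accept=q0,q1,q2 q0-a->q0 q0-b->q1 q1-a->q1 q1-b->q2 q2-a->q2 q2-b->q3 q3-a->q3 q3-b->q3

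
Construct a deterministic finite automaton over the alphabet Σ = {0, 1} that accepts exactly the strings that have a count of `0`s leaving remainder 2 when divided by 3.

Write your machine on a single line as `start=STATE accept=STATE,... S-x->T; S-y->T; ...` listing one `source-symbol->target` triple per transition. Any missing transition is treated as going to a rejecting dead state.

Keep the running count of `0`s modulo 3: each `0` advances along the cycle S0 → S1 → S2 → S0 while other symbols loop. Accept at S2.
A 3-state machine:
        0   1  
>  S0   S1  S0 
   S1   S2  S1 
 * S2   S0  S2 
(> = start, * = accepting)

start=S0; accept=S2; S0-0->S1; S0-1->S0; S1-0->S2; S1-1->S1; S2-0->S0; S2-1->S2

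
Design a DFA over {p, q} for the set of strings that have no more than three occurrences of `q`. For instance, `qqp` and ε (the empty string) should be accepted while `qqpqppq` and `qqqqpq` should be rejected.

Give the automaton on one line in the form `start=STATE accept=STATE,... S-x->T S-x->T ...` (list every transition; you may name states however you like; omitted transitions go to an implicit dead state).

Only the number of `q`s matters, and only up to 4. Make a chain A → B → C → D → E advanced by each `q` (with E absorbing); every other symbol self-loops. The accepting set is {A, B, C, D}.
       p  q 
>* A   A  B 
 * B   B  C 
 * C   C  D 
 * D   D  E 
   E   E  E 
(> = start, * = accepting)

start=A accept=A,B,C,D A-p->A A-q->B B-p->B B-q->C C-p->C C-q->D D-p->D D-q->E E-p->E E-q->E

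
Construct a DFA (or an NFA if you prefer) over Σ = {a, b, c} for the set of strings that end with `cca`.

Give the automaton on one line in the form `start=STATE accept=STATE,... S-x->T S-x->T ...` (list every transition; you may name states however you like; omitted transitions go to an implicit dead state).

start=q0 accept=q3 q0-a->q0 q0-b->q0 q0-c->q1 q1-a->q0 q1-b->q0 q1-c->q2 q2-a->q3 q2-b->q0 q2-c->q2 q3-a->q0 q3-b->q0 q3-c->q1

Remember how much of `cca` the current input suffix matches. State q0 means no match yet; q1 means the last symbol is `c`; q2 means the last 2 symbols are `cc`; q3 means the last 3 symbols are `cca`. Only q3 accepts. On a mismatch, fall back to the longest proper suffix that is still a prefix of `cca`.
A 4-state machine:
        a   b   c  
>  q0   q0  q0  q1 
   q1   q0  q0  q2 
   q2   q3  q0  q2 
 * q3   q0  q0  q1 
(> = start, * = accepting)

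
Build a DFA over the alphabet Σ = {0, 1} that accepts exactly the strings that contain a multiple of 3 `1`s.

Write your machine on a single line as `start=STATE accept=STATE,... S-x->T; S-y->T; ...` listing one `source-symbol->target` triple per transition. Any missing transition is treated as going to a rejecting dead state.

start=q0; accept=q0; q0-0->q0; q0-1->q1; q1-0->q1; q1-1->q2; q2-0->q2; q2-1->q0

The only thing that matters is how many `1`s have appeared, reduced mod 3. Use one state per residue: q0 for 0, …, q2 for 2. Reading `1` moves to the next residue; anything else stays put. q0 is accepting.
A 3-state machine:
        0   1  
>* q0   q0  q1 
   q1   q1  q2 
   q2   q2  q0 
(> = start, * = accepting)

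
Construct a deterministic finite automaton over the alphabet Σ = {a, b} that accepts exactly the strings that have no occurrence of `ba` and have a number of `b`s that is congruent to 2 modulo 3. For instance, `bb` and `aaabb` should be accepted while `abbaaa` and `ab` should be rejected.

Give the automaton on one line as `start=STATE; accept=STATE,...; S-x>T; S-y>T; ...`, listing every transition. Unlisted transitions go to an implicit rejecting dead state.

Build one automaton per condition and run them in lockstep. One (3 states) tracks partial matches of the forbidden pattern `ba`; the other (3 states) tracks the count of `b`s modulo 3. Each combined state is a pair, one component from each; accept when both components accept.
7 states suffice.
        a   b  
>  s0   s0  s1 
   s1   s2  s3 
   s2   s2  s4 
 * s3   s4  s5 
   s4   s4  s6 
   s5   s6  s1 
   s6   s6  s2 
(> = start, * = accepting)

start=s0; accept=s3; s0-a>s0; s0-b>s1; s1-a>s2; s1-b>s3; s2-a>s2; s2-b>s4; s3-a>s4; s3-b>s5; s4-a>s4; s4-b>s6; s5-a>s6; s5-b>s1; s6-a>s6; s6-b>s2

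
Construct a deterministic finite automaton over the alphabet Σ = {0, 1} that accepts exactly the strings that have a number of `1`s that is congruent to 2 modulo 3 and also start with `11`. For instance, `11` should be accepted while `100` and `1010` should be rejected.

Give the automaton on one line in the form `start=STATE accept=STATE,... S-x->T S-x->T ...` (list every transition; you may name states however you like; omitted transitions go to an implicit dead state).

start=s0 accept=s3 s0-0->s1 s0-1->s2 s1-0->s1 s1-1->s1 s2-0->s1 s2-1->s3 s3-0->s3 s3-1->s4 s4-0->s4 s4-1->s5 s5-0->s5 s5-1->s3

Build one automaton per condition and run them in lockstep. The first has 3 states tracking the count of `1`s modulo 3; the second has 4 states tracking whether the input so far still matches the prefix `11`. A product state is a pair (one from each), accepting exactly when both do. After merging equivalent states the machine shrinks.
6 states suffice.
        0   1  
>  s0   s1  s2 
   s1   s1  s1 
   s2   s1  s3 
 * s3   s3  s4 
   s4   s4  s5 
   s5   s5  s3 
(> = start, * = accepting)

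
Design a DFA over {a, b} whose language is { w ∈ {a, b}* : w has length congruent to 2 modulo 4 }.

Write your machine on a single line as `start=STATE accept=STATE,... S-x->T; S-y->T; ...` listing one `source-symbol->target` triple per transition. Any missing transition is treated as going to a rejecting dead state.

Count input length modulo 4: every symbol advances one step around the cycle s0 → s1 → s2 → s3 → s0. Accept at s2.
        a   b  
>  s0   s1  s1 
   s1   s2  s2 
 * s2   s3  s3 
   s3   s0  s0 
(> = start, * = accepting)

start=s0; accept=s2; s0-a->s1; s0-b->s1; s1-a->s2; s1-b->s2; s2-a->s3; s2-b->s3; s3-a->s0; s3-b->s0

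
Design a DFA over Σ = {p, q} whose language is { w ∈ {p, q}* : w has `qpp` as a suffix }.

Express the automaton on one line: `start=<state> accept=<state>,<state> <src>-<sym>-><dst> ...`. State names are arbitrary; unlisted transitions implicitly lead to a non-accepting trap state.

Remember how much of `qpp` the current input suffix matches. State A means no match yet; B means the last symbol is `q`; C means the last 2 symbols are `qp`; D means the last 3 symbols are `qpp`. Only D accepts. On a mismatch, fall back to the longest proper suffix that is still a prefix of `qpp`.
With 4 states:
       p  q 
>  A   A  B 
   B   C  B 
   C   D  B 
 * D   A  B 
(> = start, * = accepting)

start=A accept=D A-p->A A-q->B B-p->C B-q->B C-p->D C-q->B D-p->A D-q->B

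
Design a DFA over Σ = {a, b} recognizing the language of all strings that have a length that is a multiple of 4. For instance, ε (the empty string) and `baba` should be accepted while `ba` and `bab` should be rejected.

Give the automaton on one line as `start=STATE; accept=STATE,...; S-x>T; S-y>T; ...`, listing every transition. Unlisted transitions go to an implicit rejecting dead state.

Only the length mod 4 matters, so use a 4-cycle: from any state, every input symbol moves to the next state, wrapping s3 back to s0. Mark s0 accepting.
        a   b  
>* s0   s1  s1 
   s1   s2  s2 
   s2   s3  s3 
   s3   s0  s0 
(> = start, * = accepting)

start=s0; accept=s0; s0-a>s1; s0-b>s1; s1-a>s2; s1-b>s2; s2-a>s3; s2-b>s3; s3-a>s0; s3-b>s0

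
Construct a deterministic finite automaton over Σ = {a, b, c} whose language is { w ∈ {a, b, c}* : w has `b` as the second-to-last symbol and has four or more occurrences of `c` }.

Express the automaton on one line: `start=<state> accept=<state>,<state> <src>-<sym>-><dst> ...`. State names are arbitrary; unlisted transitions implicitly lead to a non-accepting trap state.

start=q0 accept=q6,q8 q0-a->q0 q0-b->q0 q0-c->q1 q1-a->q1 q1-b->q1 q1-c->q2 q2-a->q2 q2-b->q2 q2-c->q3 q3-a->q3 q3-b->q4 q3-c->q5 q4-a->q3 q4-b->q4 q4-c->q6 q5-a->q5 q5-b->q7 q5-c->q5 q6-a->q5 q6-b->q7 q6-c->q5 q7-a->q6 q7-b->q8 q7-c->q6 q8-a->q6 q8-b->q8 q8-c->q6

Build one automaton per condition and run them in lockstep. The first has 13 states tracking the last 2 symbols read; the second has 6 states tracking the count of `c`s, saturating at 5. A product state is a pair (one from each), accepting exactly when both do. Equivalent product states are then merged.
        a   b   c  
>  q0   q0  q0  q1 
   q1   q1  q1  q2 
   q2   q2  q2  q3 
   q3   q3  q4  q5 
   q4   q3  q4  q6 
   q5   q5  q7  q5 
 * q6   q5  q7  q5 
   q7   q6  q8  q6 
 * q8   q6  q8  q6 
(> = start, * = accepting)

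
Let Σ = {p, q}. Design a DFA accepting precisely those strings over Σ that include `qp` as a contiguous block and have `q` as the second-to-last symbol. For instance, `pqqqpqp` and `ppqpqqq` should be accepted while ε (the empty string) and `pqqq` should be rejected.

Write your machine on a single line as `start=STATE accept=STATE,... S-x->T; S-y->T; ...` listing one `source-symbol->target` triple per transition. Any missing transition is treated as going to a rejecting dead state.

start=s0; accept=s5,s9; s0-p->s1; s0-q->s2; s1-p->s3; s1-q->s4; s2-p->s5; s2-q->s6; s3-p->s3; s3-q->s4; s4-p->s5; s4-q->s6; s5-p->s7; s5-q->s8; s6-p->s5; s6-q->s6; s7-p->s7; s7-q->s8; s8-p->s5; s8-q->s9; s9-p->s5; s9-q->s9

Handle the two conditions separately and then intersect. One (3 states) tracks whether and how much of `qp` has been seen; the other (7 states) tracks the last 2 symbols read. Each combined state is a pair, one component from each; accept when both components accept.
        p   q  
>  s0   s1  s2 
   s1   s3  s4 
   s2   s5  s6 
   s3   s3  s4 
   s4   s5  s6 
 * s5   s7  s8 
   s6   s5  s6 
   s7   s7  s8 
   s8   s5  s9 
 * s9   s5  s9 
(> = start, * = accepting)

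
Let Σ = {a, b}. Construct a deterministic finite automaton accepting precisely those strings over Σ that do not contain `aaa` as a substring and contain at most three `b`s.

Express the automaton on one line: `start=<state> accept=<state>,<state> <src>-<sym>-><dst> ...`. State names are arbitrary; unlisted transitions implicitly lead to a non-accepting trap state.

start=s0 accept=s0,s1,s2,s3,s4,s5,s7,s8,s9,s10,s11,s12 s0-a->s1 s0-b->s2 s1-a->s3 s1-b->s2 s2-a->s4 s2-b->s5 s3-a->s6 s3-b->s2 s4-a->s7 s4-b->s5 s5-a->s8 s5-b->s9 s6-a->s6 s6-b->s6 s7-a->s6 s7-b->s5 s8-a->s10 s8-b->s9 s9-a->s11 s9-b->s6 s10-a->s6 s10-b->s9 s11-a->s12 s11-b->s6 s12-a->s6 s12-b->s6

Build one automaton per condition and run them in lockstep. The first has 4 states tracking partial matches of the forbidden pattern `aaa`; the second has 5 states tracking the count of `b`s, saturating at 4. A product state is a pair (one from each), accepting exactly when both do. After merging equivalent states the machine shrinks.
With 13 states:
          a    b  
>* s0     s1   s2 
 * s1     s3   s2 
 * s2     s4   s5 
 * s3     s6   s2 
 * s4     s7   s5 
 * s5     s8   s9 
   s6     s6   s6 
 * s7     s6   s5 
 * s8    s10   s9 
 * s9    s11   s6 
 * s10    s6   s9 
 * s11   s12   s6 
 * s12    s6   s6 
(> = start, * = accepting)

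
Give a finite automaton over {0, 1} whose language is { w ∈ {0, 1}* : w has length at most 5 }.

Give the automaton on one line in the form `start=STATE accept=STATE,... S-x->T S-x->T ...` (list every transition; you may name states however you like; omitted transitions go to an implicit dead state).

start=s0 accept=s0,s1,s2,s3,s4,s5 s0-0->s1 s0-1->s1 s1-0->s2 s1-1->s2 s2-0->s3 s2-1->s3 s3-0->s4 s3-1->s4 s4-0->s5 s4-1->s5 s5-0->s6 s5-1->s6 s6-0->s6 s6-1->s6

We only need to distinguish lengths 0, 1, …, 5, and '>5'. Chain s0 → s1 → s2 → s3 → s4 → s5 → s6 on every symbol, with s6 looping. Accepting states: {s0, s1, s2, s3, s4, s5}.
A 7-state machine:
        0   1  
>* s0   s1  s1 
 * s1   s2  s2 
 * s2   s3  s3 
 * s3   s4  s4 
 * s4   s5  s5 
 * s5   s6  s6 
   s6   s6  s6 
(> = start, * = accepting)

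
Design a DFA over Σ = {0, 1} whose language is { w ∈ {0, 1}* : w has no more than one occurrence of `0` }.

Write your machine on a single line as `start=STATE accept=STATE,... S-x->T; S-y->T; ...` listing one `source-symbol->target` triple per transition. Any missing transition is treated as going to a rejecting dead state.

start=q0; accept=q0,q1; q0-0->q1; q0-1->q0; q1-0->q2; q1-1->q1; q2-0->q2; q2-1->q2

Count `0`s, saturating at 2: state q0 means no `0` yet, q1 means one `0` seen, q2 means more than one. Each `0` increments (capped at q2); other symbols loop. Accept from {q0, q1}.
3 states suffice.
        0   1  
>* q0   q1  q0 
 * q1   q2  q1 
   q2   q2  q2 
(> = start, * = accepting)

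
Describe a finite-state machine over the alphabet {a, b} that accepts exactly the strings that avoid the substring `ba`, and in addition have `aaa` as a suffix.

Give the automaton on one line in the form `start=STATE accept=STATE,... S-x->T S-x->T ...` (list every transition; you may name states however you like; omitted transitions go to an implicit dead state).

start=q0 accept=q5 q0-a->q1 q0-b->q2 q1-a->q3 q1-b->q2 q2-a->q4 q2-b->q2 q3-a->q5 q3-b->q2 q4-a->q6 q4-b->q7 q5-a->q5 q5-b->q2 q6-a->q8 q6-b->q7 q7-a->q4 q7-b->q7 q8-a->q8 q8-b->q7

Handle the two conditions separately and then intersect. The first has 3 states tracking partial matches of the forbidden pattern `ba`; the second has 4 states tracking how much of the suffix `aaa` has currently been matched. A product state is a pair (one from each), accepting exactly when both do.
9 states suffice.
        a   b  
>  q0   q1  q2 
   q1   q3  q2 
   q2   q4  q2 
   q3   q5  q2 
   q4   q6  q7 
 * q5   q5  q2 
   q6   q8  q7 
   q7   q4  q7 
   q8   q8  q7 
(> = start, * = accepting)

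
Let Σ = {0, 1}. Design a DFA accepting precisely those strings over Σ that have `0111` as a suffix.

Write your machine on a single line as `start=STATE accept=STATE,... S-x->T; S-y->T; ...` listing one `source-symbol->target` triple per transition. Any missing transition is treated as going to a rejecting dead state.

start=A; accept=E; A-0->B; A-1->A; B-0->B; B-1->C; C-0->B; C-1->D; D-0->B; D-1->E; E-0->B; E-1->A

Remember how much of `0111` the current input suffix matches. State A means no match yet; B means the last symbol is `0`; C means the last 2 symbols are `01`; D means the last 3 symbols are `011`; E means the last 4 symbols are `0111`. Only E accepts. On a mismatch, fall back to the longest proper suffix that is still a prefix of `0111`.
With 5 states:
       0  1 
>  A   B  A 
   B   B  C 
   C   B  D 
   D   B  E 
 * E   B  A 
(> = start, * = accepting)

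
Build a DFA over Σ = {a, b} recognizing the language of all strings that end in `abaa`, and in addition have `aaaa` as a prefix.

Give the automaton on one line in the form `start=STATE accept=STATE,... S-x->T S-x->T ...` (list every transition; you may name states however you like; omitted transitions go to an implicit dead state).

start=q0 accept=q13 q0-a->q1 q0-b->q2 q1-a->q3 q1-b->q4 q2-a->q5 q2-b->q2 q3-a->q6 q3-b->q4 q4-a->q7 q4-b->q2 q5-a->q5 q5-b->q4 q6-a->q8 q6-b->q4 q7-a->q9 q7-b->q4 q8-a->q8 q8-b->q10 q9-a->q5 q9-b->q4 q10-a->q11 q10-b->q12 q11-a->q13 q11-b->q10 q12-a->q8 q12-b->q12 q13-a->q8 q13-b->q10

Run two small machines in parallel and take their product. One (5 states) tracks how much of the suffix `abaa` has currently been matched; the other (6 states) tracks whether the input so far still matches the prefix `aaaa`. Each combined state is a pair, one component from each; accept when both components accept.
A 14-state machine:
          a    b  
>  q0     q1   q2 
   q1     q3   q4 
   q2     q5   q2 
   q3     q6   q4 
   q4     q7   q2 
   q5     q5   q4 
   q6     q8   q4 
   q7     q9   q4 
   q8     q8  q10 
   q9     q5   q4 
   q10   q11  q12 
   q11   q13  q10 
   q12    q8  q12 
 * q13    q8  q10 
(> = start, * = accepting)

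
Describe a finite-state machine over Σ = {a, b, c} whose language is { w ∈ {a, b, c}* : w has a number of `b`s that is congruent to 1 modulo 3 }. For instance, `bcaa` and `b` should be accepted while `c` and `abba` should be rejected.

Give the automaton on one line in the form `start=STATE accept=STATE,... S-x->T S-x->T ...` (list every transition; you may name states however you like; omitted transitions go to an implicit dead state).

start=q0 accept=q1 q0-a->q0 q0-b->q1 q0-c->q0 q1-a->q1 q1-b->q2 q1-c->q1 q2-a->q2 q2-b->q0 q2-c->q2

Keep the running count of `b`s modulo 3: each `b` advances along the cycle q0 → q1 → q2 → q0 while other symbols loop. Accept at q1.
A 3-state machine:
        a   b   c  
>  q0   q0  q1  q0 
 * q1   q1  q2  q1 
   q2   q2  q0  q2 
(> = start, * = accepting)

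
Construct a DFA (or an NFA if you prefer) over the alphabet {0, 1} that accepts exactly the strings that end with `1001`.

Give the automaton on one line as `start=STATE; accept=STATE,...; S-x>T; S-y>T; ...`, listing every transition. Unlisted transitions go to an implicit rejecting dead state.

start=S0; accept=S4; S0-0>S0; S0-1>S1; S1-0>S2; S1-1>S1; S2-0>S3; S2-1>S1; S3-0>S0; S3-1>S4; S4-0>S2; S4-1>S1

Remember how much of `1001` the current input suffix matches. State S0 means no match yet; S1 means the last symbol is `1`; S2 means the last 2 symbols are `10`; S3 means the last 3 symbols are `100`; S4 means the last 4 symbols are `1001`. Only S4 accepts. On a mismatch, fall back to the longest proper suffix that is still a prefix of `1001`.
A 5-state machine:
        0   1  
>  S0   S0  S1 
   S1   S2  S1 
   S2   S3  S1 
   S3   S0  S4 
 * S4   S2  S1 
(> = start, * = accepting)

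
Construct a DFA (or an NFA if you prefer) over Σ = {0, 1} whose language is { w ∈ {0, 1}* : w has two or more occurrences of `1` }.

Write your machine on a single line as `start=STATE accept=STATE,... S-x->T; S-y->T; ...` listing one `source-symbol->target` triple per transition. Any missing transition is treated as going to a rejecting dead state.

start=s0; accept=s2,s3; s0-0->s0; s0-1->s1; s1-0->s1; s1-1->s2; s2-0->s2; s2-1->s3; s3-0->s3; s3-1->s3

Only the number of `1`s matters, and only up to 3. Make a chain s0 → s1 → s2 → s3 advanced by each `1` (with s3 absorbing); every other symbol self-loops. The accepting set is {s2, s3}.
4 states suffice.
        0   1  
>  s0   s0  s1 
   s1   s1  s2 
 * s2   s2  s3 
 * s3   s3  s3 
(> = start, * = accepting)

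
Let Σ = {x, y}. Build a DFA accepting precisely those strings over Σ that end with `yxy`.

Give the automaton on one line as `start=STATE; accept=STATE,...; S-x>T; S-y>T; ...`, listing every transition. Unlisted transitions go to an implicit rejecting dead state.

start=q0; accept=q3; q0-x>q0; q0-y>q1; q1-x>q2; q1-y>q1; q2-x>q0; q2-y>q3; q3-x>q2; q3-y>q1

Let each state record the length of the longest suffix of the input read so far that is also a prefix of `yxy`. q1 means the last symbol is `y`; q2 means the last 2 symbols are `yx`; q3 means the last 3 symbols are `yxy`. Accept only at q3, where the string currently ends in `yxy`.
        x   y  
>  q0   q0  q1 
   q1   q2  q1 
   q2   q0  q3 
 * q3   q2  q1 
(> = start, * = accepting)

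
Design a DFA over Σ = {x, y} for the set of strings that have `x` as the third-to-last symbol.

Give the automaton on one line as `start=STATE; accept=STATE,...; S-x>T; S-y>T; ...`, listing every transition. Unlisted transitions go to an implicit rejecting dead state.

start=q0; accept=q7,q8,q9,q10; q0-x>q1; q0-y>q2; q1-x>q3; q1-y>q4; q2-x>q5; q2-y>q6; q3-x>q7; q3-y>q8; q4-x>q9; q4-y>q10; q5-x>q11; q5-y>q12; q6-x>q13; q6-y>q14; q7-x>q7; q7-y>q8; q8-x>q9; q8-y>q10; q9-x>q11; q9-y>q12; q10-x>q13; q10-y>q14; q11-x>q7; q11-y>q8; q12-x>q9; q12-y>q10; q13-x>q11; q13-y>q12; q14-x>q13; q14-y>q14

A DFA must remember the last 3 symbols (since which symbol is third-to-last isn't known until the input ends). Use one state per possible window of the last ≤3 symbols; accept from those whose window starts with `x`.
15 states suffice.
          x    y  
>  q0     q1   q2 
   q1     q3   q4 
   q2     q5   q6 
   q3     q7   q8 
   q4     q9  q10 
   q5    q11  q12 
   q6    q13  q14 
 * q7     q7   q8 
 * q8     q9  q10 
 * q9    q11  q12 
 * q10   q13  q14 
   q11    q7   q8 
   q12    q9  q10 
   q13   q11  q12 
   q14   q13  q14 
(> = start, * = accepting)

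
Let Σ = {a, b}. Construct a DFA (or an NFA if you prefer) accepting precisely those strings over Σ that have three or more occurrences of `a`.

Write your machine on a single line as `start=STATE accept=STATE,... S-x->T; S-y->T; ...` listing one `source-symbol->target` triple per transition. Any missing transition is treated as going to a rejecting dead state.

start=s0; accept=s3,s4; s0-a->s1; s0-b->s0; s1-a->s2; s1-b->s1; s2-a->s3; s2-b->s2; s3-a->s4; s3-b->s3; s4-a->s4; s4-b->s4

Count `a`s, saturating at 4: states s0 through s3 mean 0 through 3 `a`s seen; s4 means more than 3. Each `a` increments (capped at s4); other symbols loop. Accept from {s3, s4}.
5 states suffice.
        a   b  
>  s0   s1  s0 
   s1   s2  s1 
   s2   s3  s2 
 * s3   s4  s3 
 * s4   s4  s4 
(> = start, * = accepting)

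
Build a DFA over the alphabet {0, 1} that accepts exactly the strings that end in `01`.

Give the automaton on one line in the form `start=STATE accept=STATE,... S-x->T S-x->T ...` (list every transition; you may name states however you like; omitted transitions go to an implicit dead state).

start=s0 accept=s2 s0-0->s1 s0-1->s0 s1-0->s1 s1-1->s2 s2-0->s1 s2-1->s0

Let each state record the length of the longest suffix of the input read so far that is also a prefix of `01`. s1 means the last symbol is `0`; s2 means the last 2 symbols are `01`. Accept only at s2, where the string currently ends in `01`.
3 states suffice.
        0   1  
>  s0   s1  s0 
   s1   s1  s2 
 * s2   s1  s0 
(> = start, * = accepting)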